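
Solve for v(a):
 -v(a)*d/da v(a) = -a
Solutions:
 v(a) = -sqrt(C1 + a^2)
 v(a) = sqrt(C1 + a^2)


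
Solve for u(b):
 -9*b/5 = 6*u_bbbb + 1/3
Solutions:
 u(b) = C1 + C2*b + C3*b^2 + C4*b^3 - b^5/400 - b^4/432


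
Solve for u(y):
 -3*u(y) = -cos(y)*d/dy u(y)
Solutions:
 u(y) = C1*(sin(y) + 1)^(3/2)/(sin(y) - 1)^(3/2)


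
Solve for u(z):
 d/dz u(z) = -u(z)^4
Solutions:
 u(z) = (-3^(2/3) - 3*3^(1/6)*I)*(1/(C1 + z))^(1/3)/6
 u(z) = (-3^(2/3) + 3*3^(1/6)*I)*(1/(C1 + z))^(1/3)/6
 u(z) = (1/(C1 + 3*z))^(1/3)


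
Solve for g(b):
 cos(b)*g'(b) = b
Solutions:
 g(b) = C1 + Integral(b/cos(b), b)


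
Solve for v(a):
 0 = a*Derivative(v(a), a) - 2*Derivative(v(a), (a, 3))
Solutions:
 v(a) = C1 + Integral(C2*airyai(2^(2/3)*a/2) + C3*airybi(2^(2/3)*a/2), a)


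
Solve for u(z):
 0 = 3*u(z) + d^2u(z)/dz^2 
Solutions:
 u(z) = C1*sin(sqrt(3)*z) + C2*cos(sqrt(3)*z)


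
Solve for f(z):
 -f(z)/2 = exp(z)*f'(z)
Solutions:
 f(z) = C1*exp(exp(-z)/2)


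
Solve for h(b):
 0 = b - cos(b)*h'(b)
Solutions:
 h(b) = C1 + Integral(b/cos(b), b)


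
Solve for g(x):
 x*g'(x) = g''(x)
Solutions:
 g(x) = C1 + C2*erfi(sqrt(2)*x/2)


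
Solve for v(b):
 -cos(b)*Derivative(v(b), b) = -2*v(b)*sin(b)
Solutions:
 v(b) = C1/cos(b)^2


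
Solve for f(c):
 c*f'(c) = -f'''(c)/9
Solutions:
 f(c) = C1 + Integral(C2*airyai(-3^(2/3)*c) + C3*airybi(-3^(2/3)*c), c)


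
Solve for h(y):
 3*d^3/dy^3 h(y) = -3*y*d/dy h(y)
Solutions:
 h(y) = C1 + Integral(C2*airyai(-y) + C3*airybi(-y), y)


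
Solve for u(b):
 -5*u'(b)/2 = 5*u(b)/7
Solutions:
 u(b) = C1*exp(-2*b/7)


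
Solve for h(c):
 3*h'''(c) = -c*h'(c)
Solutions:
 h(c) = C1 + Integral(C2*airyai(-3^(2/3)*c/3) + C3*airybi(-3^(2/3)*c/3), c)


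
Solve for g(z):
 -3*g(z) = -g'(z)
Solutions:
 g(z) = C1*exp(3*z)


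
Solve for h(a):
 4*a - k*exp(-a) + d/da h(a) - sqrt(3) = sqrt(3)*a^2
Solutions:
 h(a) = C1 + sqrt(3)*a^3/3 - 2*a^2 + sqrt(3)*a - k*exp(-a)


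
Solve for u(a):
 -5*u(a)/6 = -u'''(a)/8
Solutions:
 u(a) = C3*exp(20^(1/3)*3^(2/3)*a/3) + (C1*sin(20^(1/3)*3^(1/6)*a/2) + C2*cos(20^(1/3)*3^(1/6)*a/2))*exp(-20^(1/3)*3^(2/3)*a/6)


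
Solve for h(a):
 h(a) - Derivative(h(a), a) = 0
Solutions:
 h(a) = C1*exp(a)


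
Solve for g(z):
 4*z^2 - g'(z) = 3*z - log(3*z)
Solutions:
 g(z) = C1 + 4*z^3/3 - 3*z^2/2 + z*log(z) - z + z*log(3)


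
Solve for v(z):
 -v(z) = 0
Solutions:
 v(z) = 0


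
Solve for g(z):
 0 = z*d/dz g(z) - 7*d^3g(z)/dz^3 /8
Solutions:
 g(z) = C1 + Integral(C2*airyai(2*7^(2/3)*z/7) + C3*airybi(2*7^(2/3)*z/7), z)


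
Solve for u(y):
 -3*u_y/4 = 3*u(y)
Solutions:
 u(y) = C1*exp(-4*y)


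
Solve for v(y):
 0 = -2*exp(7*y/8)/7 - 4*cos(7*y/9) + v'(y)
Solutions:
 v(y) = C1 + 16*exp(7*y/8)/49 + 36*sin(7*y/9)/7


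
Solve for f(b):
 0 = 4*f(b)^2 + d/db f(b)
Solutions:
 f(b) = 1/(C1 + 4*b)


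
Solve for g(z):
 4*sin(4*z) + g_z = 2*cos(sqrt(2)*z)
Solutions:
 g(z) = C1 + sqrt(2)*sin(sqrt(2)*z) + cos(4*z)


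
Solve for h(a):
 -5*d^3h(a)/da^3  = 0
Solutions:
 h(a) = C1 + C2*a + C3*a^2


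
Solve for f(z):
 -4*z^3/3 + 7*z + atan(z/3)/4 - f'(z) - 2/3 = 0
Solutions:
 f(z) = C1 - z^4/3 + 7*z^2/2 + z*atan(z/3)/4 - 2*z/3 - 3*log(z^2 + 9)/8


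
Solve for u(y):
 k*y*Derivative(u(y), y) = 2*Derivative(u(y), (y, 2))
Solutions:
 u(y) = Piecewise((-sqrt(pi)*C1*erf(y*sqrt(-k)/2)/sqrt(-k) - C2, (k > 0) | (k < 0)), (-C1*y - C2, True))


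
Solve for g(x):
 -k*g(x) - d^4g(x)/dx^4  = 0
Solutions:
 g(x) = C1*exp(-x*(-k)^(1/4)) + C2*exp(x*(-k)^(1/4)) + C3*exp(-I*x*(-k)^(1/4)) + C4*exp(I*x*(-k)^(1/4))


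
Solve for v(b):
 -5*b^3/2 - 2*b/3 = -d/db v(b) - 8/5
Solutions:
 v(b) = C1 + 5*b^4/8 + b^2/3 - 8*b/5


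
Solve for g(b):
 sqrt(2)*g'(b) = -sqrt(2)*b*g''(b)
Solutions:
 g(b) = C1 + C2*log(b)


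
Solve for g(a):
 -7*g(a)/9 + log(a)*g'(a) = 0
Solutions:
 g(a) = C1*exp(7*li(a)/9)


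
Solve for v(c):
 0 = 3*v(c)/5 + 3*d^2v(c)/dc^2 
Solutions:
 v(c) = C1*sin(sqrt(5)*c/5) + C2*cos(sqrt(5)*c/5)


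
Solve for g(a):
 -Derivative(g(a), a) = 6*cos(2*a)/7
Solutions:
 g(a) = C1 - 3*sin(2*a)/7


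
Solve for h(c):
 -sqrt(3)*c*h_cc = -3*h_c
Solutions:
 h(c) = C1 + C2*c^(1 + sqrt(3))


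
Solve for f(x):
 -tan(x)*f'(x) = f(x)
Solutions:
 f(x) = C1/sin(x)


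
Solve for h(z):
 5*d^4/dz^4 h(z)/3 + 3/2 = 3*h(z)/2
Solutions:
 h(z) = C1*exp(-10^(3/4)*sqrt(3)*z/10) + C2*exp(10^(3/4)*sqrt(3)*z/10) + C3*sin(10^(3/4)*sqrt(3)*z/10) + C4*cos(10^(3/4)*sqrt(3)*z/10) + 1


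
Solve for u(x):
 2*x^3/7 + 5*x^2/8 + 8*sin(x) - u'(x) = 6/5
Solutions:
 u(x) = C1 + x^4/14 + 5*x^3/24 - 6*x/5 - 8*cos(x)


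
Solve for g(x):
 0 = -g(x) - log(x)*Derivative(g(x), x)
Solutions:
 g(x) = C1*exp(-li(x))


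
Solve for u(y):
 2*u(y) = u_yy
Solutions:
 u(y) = C1*exp(-sqrt(2)*y) + C2*exp(sqrt(2)*y)


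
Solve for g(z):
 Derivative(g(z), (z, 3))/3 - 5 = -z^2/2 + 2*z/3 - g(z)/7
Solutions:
 g(z) = C3*exp(-3^(1/3)*7^(2/3)*z/7) - 7*z^2/2 + 14*z/3 + (C1*sin(3^(5/6)*7^(2/3)*z/14) + C2*cos(3^(5/6)*7^(2/3)*z/14))*exp(3^(1/3)*7^(2/3)*z/14) + 35


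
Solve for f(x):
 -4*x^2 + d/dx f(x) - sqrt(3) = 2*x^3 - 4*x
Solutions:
 f(x) = C1 + x^4/2 + 4*x^3/3 - 2*x^2 + sqrt(3)*x


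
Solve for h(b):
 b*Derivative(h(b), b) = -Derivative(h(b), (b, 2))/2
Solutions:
 h(b) = C1 + C2*erf(b)


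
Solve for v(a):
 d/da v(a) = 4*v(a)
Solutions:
 v(a) = C1*exp(4*a)


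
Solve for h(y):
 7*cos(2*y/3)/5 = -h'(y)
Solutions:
 h(y) = C1 - 21*sin(2*y/3)/10


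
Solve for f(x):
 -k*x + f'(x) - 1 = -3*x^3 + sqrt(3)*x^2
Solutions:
 f(x) = C1 + k*x^2/2 - 3*x^4/4 + sqrt(3)*x^3/3 + x


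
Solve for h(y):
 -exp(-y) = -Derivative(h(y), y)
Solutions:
 h(y) = C1 - exp(-y)


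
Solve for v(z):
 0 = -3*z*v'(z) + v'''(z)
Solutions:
 v(z) = C1 + Integral(C2*airyai(3^(1/3)*z) + C3*airybi(3^(1/3)*z), z)


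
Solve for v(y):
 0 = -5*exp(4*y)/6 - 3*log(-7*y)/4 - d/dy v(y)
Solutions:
 v(y) = C1 - 3*y*log(-y)/4 + 3*y*(1 - log(7))/4 - 5*exp(4*y)/24


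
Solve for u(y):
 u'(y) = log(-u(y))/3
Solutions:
 -li(-u(y)) = C1 + y/3


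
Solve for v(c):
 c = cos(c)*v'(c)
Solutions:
 v(c) = C1 + Integral(c/cos(c), c)


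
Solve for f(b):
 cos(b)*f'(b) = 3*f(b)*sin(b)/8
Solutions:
 f(b) = C1/cos(b)^(3/8)


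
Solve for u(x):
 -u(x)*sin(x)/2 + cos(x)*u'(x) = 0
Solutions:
 u(x) = C1/sqrt(cos(x))


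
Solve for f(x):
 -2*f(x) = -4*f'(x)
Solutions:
 f(x) = C1*exp(x/2)


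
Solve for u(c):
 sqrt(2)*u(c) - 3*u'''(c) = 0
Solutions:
 u(c) = C3*exp(2^(1/6)*3^(2/3)*c/3) + (C1*sin(6^(1/6)*c/2) + C2*cos(6^(1/6)*c/2))*exp(-2^(1/6)*3^(2/3)*c/6)


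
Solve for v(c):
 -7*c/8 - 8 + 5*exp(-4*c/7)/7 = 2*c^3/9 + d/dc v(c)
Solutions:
 v(c) = C1 - c^4/18 - 7*c^2/16 - 8*c - 5*exp(-4*c/7)/4


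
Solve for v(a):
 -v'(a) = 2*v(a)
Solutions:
 v(a) = C1*exp(-2*a)


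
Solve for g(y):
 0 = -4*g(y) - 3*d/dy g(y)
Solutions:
 g(y) = C1*exp(-4*y/3)


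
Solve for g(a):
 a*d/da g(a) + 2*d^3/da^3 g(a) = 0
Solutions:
 g(a) = C1 + Integral(C2*airyai(-2^(2/3)*a/2) + C3*airybi(-2^(2/3)*a/2), a)


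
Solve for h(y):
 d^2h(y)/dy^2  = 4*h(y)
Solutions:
 h(y) = C1*exp(-2*y) + C2*exp(2*y)


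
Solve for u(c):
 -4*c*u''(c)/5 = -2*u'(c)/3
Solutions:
 u(c) = C1 + C2*c^(11/6)


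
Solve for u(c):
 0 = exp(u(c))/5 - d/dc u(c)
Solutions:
 u(c) = log(-1/(C1 + c)) + log(5)


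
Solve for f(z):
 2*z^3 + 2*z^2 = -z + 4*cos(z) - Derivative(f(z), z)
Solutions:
 f(z) = C1 - z^4/2 - 2*z^3/3 - z^2/2 + 4*sin(z)


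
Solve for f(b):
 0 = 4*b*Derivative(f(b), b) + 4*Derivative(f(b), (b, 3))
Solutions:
 f(b) = C1 + Integral(C2*airyai(-b) + C3*airybi(-b), b)


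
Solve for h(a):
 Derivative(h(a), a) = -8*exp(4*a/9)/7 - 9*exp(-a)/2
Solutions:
 h(a) = C1 - 18*exp(4*a/9)/7 + 9*exp(-a)/2


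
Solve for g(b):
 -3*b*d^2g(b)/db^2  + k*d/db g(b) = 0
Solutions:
 g(b) = C1 + b^(re(k)/3 + 1)*(C2*sin(log(b)*Abs(im(k))/3) + C3*cos(log(b)*im(k)/3))


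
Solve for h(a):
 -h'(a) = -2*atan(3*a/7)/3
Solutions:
 h(a) = C1 + 2*a*atan(3*a/7)/3 - 7*log(9*a^2 + 49)/9


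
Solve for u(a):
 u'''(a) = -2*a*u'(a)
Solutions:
 u(a) = C1 + Integral(C2*airyai(-2^(1/3)*a) + C3*airybi(-2^(1/3)*a), a)


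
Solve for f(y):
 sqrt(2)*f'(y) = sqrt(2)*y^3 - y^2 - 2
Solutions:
 f(y) = C1 + y^4/4 - sqrt(2)*y^3/6 - sqrt(2)*y


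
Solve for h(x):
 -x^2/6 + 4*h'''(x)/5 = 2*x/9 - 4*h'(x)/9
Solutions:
 h(x) = C1 + C2*sin(sqrt(5)*x/3) + C3*cos(sqrt(5)*x/3) + x^3/8 + x^2/4 - 27*x/20


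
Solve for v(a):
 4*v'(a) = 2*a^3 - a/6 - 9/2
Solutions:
 v(a) = C1 + a^4/8 - a^2/48 - 9*a/8


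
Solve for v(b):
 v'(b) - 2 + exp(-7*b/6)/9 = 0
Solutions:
 v(b) = C1 + 2*b + 2*exp(-7*b/6)/21


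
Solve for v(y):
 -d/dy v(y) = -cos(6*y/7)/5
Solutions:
 v(y) = C1 + 7*sin(6*y/7)/30


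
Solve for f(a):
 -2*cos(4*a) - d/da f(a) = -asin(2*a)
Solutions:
 f(a) = C1 + a*asin(2*a) + sqrt(1 - 4*a^2)/2 - sin(4*a)/2


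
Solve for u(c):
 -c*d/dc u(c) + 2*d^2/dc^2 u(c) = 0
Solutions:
 u(c) = C1 + C2*erfi(c/2)


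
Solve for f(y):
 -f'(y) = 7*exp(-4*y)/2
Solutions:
 f(y) = C1 + 7*exp(-4*y)/8


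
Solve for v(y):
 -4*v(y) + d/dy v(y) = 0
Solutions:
 v(y) = C1*exp(4*y)


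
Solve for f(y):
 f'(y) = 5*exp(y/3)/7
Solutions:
 f(y) = C1 + 15*exp(y/3)/7


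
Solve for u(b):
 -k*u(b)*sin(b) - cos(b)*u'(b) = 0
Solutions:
 u(b) = C1*exp(k*log(cos(b)))


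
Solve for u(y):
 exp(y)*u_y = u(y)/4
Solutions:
 u(y) = C1*exp(-exp(-y)/4)


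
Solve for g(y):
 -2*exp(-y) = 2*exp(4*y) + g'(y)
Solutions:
 g(y) = C1 - exp(4*y)/2 + 2*exp(-y)


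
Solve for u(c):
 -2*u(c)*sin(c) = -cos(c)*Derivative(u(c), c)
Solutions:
 u(c) = C1/cos(c)^2


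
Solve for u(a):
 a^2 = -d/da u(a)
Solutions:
 u(a) = C1 - a^3/3


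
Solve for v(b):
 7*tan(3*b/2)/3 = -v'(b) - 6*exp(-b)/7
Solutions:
 v(b) = C1 - 7*log(tan(3*b/2)^2 + 1)/9 + 6*exp(-b)/7


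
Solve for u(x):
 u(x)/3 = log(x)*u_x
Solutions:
 u(x) = C1*exp(li(x)/3)


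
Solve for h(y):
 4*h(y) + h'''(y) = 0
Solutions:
 h(y) = C3*exp(-2^(2/3)*y) + (C1*sin(2^(2/3)*sqrt(3)*y/2) + C2*cos(2^(2/3)*sqrt(3)*y/2))*exp(2^(2/3)*y/2)


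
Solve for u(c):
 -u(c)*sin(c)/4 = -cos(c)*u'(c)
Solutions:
 u(c) = C1/cos(c)^(1/4)


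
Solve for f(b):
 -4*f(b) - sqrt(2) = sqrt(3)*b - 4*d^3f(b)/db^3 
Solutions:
 f(b) = C3*exp(b) - sqrt(3)*b/4 + (C1*sin(sqrt(3)*b/2) + C2*cos(sqrt(3)*b/2))*exp(-b/2) - sqrt(2)/4


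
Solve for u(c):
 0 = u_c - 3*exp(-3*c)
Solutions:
 u(c) = C1 - exp(-3*c)


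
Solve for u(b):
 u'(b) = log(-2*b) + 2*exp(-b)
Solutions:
 u(b) = C1 + b*log(-b) + b*(-1 + log(2)) - 2*exp(-b)


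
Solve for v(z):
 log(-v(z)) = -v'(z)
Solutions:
 -li(-v(z)) = C1 - z


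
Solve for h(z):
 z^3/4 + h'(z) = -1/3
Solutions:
 h(z) = C1 - z^4/16 - z/3


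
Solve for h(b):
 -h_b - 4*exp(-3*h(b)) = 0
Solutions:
 h(b) = log(C1 - 12*b)/3
 h(b) = log((-3^(1/3) - 3^(5/6)*I)*(C1 - 4*b)^(1/3)/2)
 h(b) = log((-3^(1/3) + 3^(5/6)*I)*(C1 - 4*b)^(1/3)/2)


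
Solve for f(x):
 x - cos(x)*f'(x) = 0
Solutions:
 f(x) = C1 + Integral(x/cos(x), x)


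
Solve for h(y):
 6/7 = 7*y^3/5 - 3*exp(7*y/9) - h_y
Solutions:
 h(y) = C1 + 7*y^4/20 - 6*y/7 - 27*exp(7*y/9)/7


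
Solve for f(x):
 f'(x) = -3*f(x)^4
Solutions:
 f(x) = (-3^(2/3) - 3*3^(1/6)*I)*(1/(C1 + 3*x))^(1/3)/6
 f(x) = (-3^(2/3) + 3*3^(1/6)*I)*(1/(C1 + 3*x))^(1/3)/6
 f(x) = (1/(C1 + 9*x))^(1/3)


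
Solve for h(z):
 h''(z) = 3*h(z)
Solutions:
 h(z) = C1*exp(-sqrt(3)*z) + C2*exp(sqrt(3)*z)


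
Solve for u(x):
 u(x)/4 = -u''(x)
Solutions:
 u(x) = C1*sin(x/2) + C2*cos(x/2)


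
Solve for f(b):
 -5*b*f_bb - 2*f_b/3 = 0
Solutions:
 f(b) = C1 + C2*b^(13/15)


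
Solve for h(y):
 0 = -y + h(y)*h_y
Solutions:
 h(y) = -sqrt(C1 + y^2)
 h(y) = sqrt(C1 + y^2)


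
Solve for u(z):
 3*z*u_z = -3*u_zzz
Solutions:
 u(z) = C1 + Integral(C2*airyai(-z) + C3*airybi(-z), z)


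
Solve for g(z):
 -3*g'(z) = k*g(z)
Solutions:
 g(z) = C1*exp(-k*z/3)


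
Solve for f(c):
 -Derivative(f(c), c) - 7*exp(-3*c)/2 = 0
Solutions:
 f(c) = C1 + 7*exp(-3*c)/6


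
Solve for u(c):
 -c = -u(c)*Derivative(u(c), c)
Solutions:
 u(c) = -sqrt(C1 + c^2)
 u(c) = sqrt(C1 + c^2)


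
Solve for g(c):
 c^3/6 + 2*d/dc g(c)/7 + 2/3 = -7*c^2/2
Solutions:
 g(c) = C1 - 7*c^4/48 - 49*c^3/12 - 7*c/3


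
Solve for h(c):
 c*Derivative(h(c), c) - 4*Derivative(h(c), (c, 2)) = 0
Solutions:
 h(c) = C1 + C2*erfi(sqrt(2)*c/4)


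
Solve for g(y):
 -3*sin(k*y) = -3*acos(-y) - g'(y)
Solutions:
 g(y) = C1 - 3*y*acos(-y) - 3*sqrt(1 - y^2) + 3*Piecewise((-cos(k*y)/k, Ne(k, 0)), (0, True))


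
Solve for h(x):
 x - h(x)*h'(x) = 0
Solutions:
 h(x) = -sqrt(C1 + x^2)
 h(x) = sqrt(C1 + x^2)


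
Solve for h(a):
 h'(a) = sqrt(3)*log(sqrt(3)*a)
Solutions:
 h(a) = C1 + sqrt(3)*a*log(a) - sqrt(3)*a + sqrt(3)*a*log(3)/2


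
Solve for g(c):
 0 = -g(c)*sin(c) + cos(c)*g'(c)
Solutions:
 g(c) = C1/cos(c)


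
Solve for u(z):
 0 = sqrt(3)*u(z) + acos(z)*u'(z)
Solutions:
 u(z) = C1*exp(-sqrt(3)*Integral(1/acos(z), z))


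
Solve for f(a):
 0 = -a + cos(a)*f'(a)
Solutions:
 f(a) = C1 + Integral(a/cos(a), a)


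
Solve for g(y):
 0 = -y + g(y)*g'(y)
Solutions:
 g(y) = -sqrt(C1 + y^2)
 g(y) = sqrt(C1 + y^2)


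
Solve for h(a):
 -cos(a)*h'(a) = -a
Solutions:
 h(a) = C1 + Integral(a/cos(a), a)


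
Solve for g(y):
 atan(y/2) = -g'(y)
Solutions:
 g(y) = C1 - y*atan(y/2) + log(y^2 + 4)


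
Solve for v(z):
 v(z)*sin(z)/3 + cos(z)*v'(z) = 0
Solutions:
 v(z) = C1*cos(z)^(1/3)


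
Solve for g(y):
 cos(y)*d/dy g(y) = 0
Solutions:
 g(y) = C1


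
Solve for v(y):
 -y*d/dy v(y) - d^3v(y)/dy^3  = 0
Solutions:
 v(y) = C1 + Integral(C2*airyai(-y) + C3*airybi(-y), y)


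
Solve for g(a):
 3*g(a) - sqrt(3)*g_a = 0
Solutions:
 g(a) = C1*exp(sqrt(3)*a)


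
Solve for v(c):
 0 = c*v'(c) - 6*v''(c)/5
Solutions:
 v(c) = C1 + C2*erfi(sqrt(15)*c/6)


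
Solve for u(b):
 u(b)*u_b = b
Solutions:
 u(b) = -sqrt(C1 + b^2)
 u(b) = sqrt(C1 + b^2)


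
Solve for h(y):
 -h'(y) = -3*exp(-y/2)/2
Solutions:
 h(y) = C1 - 3*exp(-y/2)


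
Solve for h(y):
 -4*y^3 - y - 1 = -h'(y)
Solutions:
 h(y) = C1 + y^4 + y^2/2 + y


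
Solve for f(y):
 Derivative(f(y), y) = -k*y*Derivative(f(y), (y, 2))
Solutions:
 f(y) = C1 + y^(((re(k) - 1)*re(k) + im(k)^2)/(re(k)^2 + im(k)^2))*(C2*sin(log(y)*Abs(im(k))/(re(k)^2 + im(k)^2)) + C3*cos(log(y)*im(k)/(re(k)^2 + im(k)^2)))


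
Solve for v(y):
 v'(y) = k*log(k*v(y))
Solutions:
 li(k*v(y))/k = C1 + k*y


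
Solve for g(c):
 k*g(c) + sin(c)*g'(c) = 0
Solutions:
 g(c) = C1*exp(k*(-log(cos(c) - 1) + log(cos(c) + 1))/2)


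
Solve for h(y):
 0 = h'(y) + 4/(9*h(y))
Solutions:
 h(y) = -sqrt(C1 - 8*y)/3
 h(y) = sqrt(C1 - 8*y)/3


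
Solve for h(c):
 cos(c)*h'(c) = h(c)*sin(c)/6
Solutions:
 h(c) = C1/cos(c)^(1/6)


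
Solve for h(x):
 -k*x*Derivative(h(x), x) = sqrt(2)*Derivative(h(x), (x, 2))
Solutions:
 h(x) = Piecewise((-2^(3/4)*sqrt(pi)*C1*erf(2^(1/4)*sqrt(k)*x/2)/(2*sqrt(k)) - C2, (k > 0) | (k < 0)), (-C1*x - C2, True))


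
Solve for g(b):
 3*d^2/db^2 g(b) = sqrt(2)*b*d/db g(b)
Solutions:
 g(b) = C1 + C2*erfi(2^(3/4)*sqrt(3)*b/6)


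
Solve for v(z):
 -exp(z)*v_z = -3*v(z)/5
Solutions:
 v(z) = C1*exp(-3*exp(-z)/5)


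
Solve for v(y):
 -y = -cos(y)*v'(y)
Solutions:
 v(y) = C1 + Integral(y/cos(y), y)


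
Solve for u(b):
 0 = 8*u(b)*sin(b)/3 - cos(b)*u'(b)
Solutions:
 u(b) = C1/cos(b)^(8/3)


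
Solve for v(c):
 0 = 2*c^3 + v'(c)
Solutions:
 v(c) = C1 - c^4/2


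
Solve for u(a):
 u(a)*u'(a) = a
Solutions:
 u(a) = -sqrt(C1 + a^2)
 u(a) = sqrt(C1 + a^2)


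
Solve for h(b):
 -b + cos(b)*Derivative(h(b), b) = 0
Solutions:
 h(b) = C1 + Integral(b/cos(b), b)


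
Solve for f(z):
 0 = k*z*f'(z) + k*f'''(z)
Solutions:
 f(z) = C1 + Integral(C2*airyai(-z) + C3*airybi(-z), z)


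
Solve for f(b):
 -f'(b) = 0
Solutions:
 f(b) = C1


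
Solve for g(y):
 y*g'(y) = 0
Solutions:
 g(y) = C1


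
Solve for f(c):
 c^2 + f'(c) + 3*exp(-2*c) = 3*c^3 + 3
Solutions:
 f(c) = C1 + 3*c^4/4 - c^3/3 + 3*c + 3*exp(-2*c)/2


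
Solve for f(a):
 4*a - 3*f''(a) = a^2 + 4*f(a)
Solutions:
 f(a) = C1*sin(2*sqrt(3)*a/3) + C2*cos(2*sqrt(3)*a/3) - a^2/4 + a + 3/8


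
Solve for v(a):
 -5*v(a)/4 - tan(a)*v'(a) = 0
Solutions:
 v(a) = C1/sin(a)^(5/4)


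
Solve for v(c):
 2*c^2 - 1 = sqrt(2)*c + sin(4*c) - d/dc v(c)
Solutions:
 v(c) = C1 - 2*c^3/3 + sqrt(2)*c^2/2 + c - cos(4*c)/4


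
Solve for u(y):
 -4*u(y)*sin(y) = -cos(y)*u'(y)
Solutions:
 u(y) = C1/cos(y)^4


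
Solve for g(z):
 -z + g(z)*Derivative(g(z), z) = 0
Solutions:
 g(z) = -sqrt(C1 + z^2)
 g(z) = sqrt(C1 + z^2)


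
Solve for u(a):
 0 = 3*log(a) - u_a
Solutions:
 u(a) = C1 + 3*a*log(a) - 3*a


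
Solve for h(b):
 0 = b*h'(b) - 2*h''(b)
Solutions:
 h(b) = C1 + C2*erfi(b/2)


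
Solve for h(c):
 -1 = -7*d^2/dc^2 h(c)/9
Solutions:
 h(c) = C1 + C2*c + 9*c^2/14


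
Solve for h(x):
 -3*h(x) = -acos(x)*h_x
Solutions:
 h(x) = C1*exp(3*Integral(1/acos(x), x))


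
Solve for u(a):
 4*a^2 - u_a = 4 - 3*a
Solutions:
 u(a) = C1 + 4*a^3/3 + 3*a^2/2 - 4*a


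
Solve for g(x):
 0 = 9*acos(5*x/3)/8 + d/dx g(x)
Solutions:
 g(x) = C1 - 9*x*acos(5*x/3)/8 + 9*sqrt(9 - 25*x^2)/40


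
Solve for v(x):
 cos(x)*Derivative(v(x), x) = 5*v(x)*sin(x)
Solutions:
 v(x) = C1/cos(x)^5


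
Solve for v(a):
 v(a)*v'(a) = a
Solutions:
 v(a) = -sqrt(C1 + a^2)
 v(a) = sqrt(C1 + a^2)


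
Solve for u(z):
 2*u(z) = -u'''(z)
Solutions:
 u(z) = C3*exp(-2^(1/3)*z) + (C1*sin(2^(1/3)*sqrt(3)*z/2) + C2*cos(2^(1/3)*sqrt(3)*z/2))*exp(2^(1/3)*z/2)


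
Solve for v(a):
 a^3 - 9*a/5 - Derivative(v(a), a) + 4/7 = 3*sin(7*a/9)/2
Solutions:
 v(a) = C1 + a^4/4 - 9*a^2/10 + 4*a/7 + 27*cos(7*a/9)/14


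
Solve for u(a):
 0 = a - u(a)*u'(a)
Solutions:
 u(a) = -sqrt(C1 + a^2)
 u(a) = sqrt(C1 + a^2)


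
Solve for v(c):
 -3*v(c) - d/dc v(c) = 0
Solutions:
 v(c) = C1*exp(-3*c)


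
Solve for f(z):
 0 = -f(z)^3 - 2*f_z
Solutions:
 f(z) = -sqrt(-1/(C1 - z))
 f(z) = sqrt(-1/(C1 - z))


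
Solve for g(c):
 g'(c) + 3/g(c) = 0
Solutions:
 g(c) = -sqrt(C1 - 6*c)
 g(c) = sqrt(C1 - 6*c)


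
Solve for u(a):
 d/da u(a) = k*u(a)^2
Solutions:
 u(a) = -1/(C1 + a*k)


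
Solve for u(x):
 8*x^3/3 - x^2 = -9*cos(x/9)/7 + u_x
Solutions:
 u(x) = C1 + 2*x^4/3 - x^3/3 + 81*sin(x/9)/7


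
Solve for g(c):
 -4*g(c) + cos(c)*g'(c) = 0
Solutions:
 g(c) = C1*(sin(c)^2 + 2*sin(c) + 1)/(sin(c)^2 - 2*sin(c) + 1)


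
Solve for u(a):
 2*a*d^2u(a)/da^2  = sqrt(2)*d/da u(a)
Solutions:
 u(a) = C1 + C2*a^(sqrt(2)/2 + 1)


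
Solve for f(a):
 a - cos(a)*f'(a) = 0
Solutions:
 f(a) = C1 + Integral(a/cos(a), a)


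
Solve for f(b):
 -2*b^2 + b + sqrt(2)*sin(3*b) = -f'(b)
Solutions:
 f(b) = C1 + 2*b^3/3 - b^2/2 + sqrt(2)*cos(3*b)/3


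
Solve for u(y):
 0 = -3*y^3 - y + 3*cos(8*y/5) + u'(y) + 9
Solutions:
 u(y) = C1 + 3*y^4/4 + y^2/2 - 9*y - 15*sin(8*y/5)/8


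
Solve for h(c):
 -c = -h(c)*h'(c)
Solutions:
 h(c) = -sqrt(C1 + c^2)
 h(c) = sqrt(C1 + c^2)


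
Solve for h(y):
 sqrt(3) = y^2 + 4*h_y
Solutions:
 h(y) = C1 - y^3/12 + sqrt(3)*y/4


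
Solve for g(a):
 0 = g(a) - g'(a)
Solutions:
 g(a) = C1*exp(a)


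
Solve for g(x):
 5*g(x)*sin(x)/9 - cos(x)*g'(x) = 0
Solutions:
 g(x) = C1/cos(x)^(5/9)


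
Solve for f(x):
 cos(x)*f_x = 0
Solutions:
 f(x) = C1


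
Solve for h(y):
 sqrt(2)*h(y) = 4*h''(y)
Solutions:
 h(y) = C1*exp(-2^(1/4)*y/2) + C2*exp(2^(1/4)*y/2)


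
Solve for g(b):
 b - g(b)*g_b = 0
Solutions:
 g(b) = -sqrt(C1 + b^2)
 g(b) = sqrt(C1 + b^2)


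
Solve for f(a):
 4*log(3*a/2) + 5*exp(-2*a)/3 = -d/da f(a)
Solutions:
 f(a) = C1 - 4*a*log(a) + 4*a*(-log(3) + log(2) + 1) + 5*exp(-2*a)/6


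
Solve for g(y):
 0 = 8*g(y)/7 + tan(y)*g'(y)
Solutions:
 g(y) = C1/sin(y)^(8/7)


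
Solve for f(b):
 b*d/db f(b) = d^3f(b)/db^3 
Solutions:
 f(b) = C1 + Integral(C2*airyai(b) + C3*airybi(b), b)


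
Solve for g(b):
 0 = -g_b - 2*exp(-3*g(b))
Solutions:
 g(b) = log(C1 - 6*b)/3
 g(b) = log((-3^(1/3) - 3^(5/6)*I)*(C1 - 2*b)^(1/3)/2)
 g(b) = log((-3^(1/3) + 3^(5/6)*I)*(C1 - 2*b)^(1/3)/2)


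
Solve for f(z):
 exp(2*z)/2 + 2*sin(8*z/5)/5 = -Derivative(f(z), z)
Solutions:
 f(z) = C1 - exp(2*z)/4 + cos(8*z/5)/4


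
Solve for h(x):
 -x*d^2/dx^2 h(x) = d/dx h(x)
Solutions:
 h(x) = C1 + C2*log(x)


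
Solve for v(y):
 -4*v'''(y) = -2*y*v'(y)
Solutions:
 v(y) = C1 + Integral(C2*airyai(2^(2/3)*y/2) + C3*airybi(2^(2/3)*y/2), y)


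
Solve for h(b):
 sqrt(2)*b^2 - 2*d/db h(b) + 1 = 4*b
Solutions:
 h(b) = C1 + sqrt(2)*b^3/6 - b^2 + b/2


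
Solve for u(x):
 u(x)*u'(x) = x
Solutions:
 u(x) = -sqrt(C1 + x^2)
 u(x) = sqrt(C1 + x^2)


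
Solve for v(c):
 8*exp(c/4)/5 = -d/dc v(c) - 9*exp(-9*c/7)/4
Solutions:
 v(c) = C1 - 32*exp(c/4)/5 + 7*exp(-9*c/7)/4


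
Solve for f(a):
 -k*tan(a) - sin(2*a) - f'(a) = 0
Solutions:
 f(a) = C1 + k*log(cos(a)) + cos(2*a)/2


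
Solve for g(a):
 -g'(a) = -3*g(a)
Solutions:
 g(a) = C1*exp(3*a)


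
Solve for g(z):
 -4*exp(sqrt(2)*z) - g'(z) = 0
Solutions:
 g(z) = C1 - 2*sqrt(2)*exp(sqrt(2)*z)


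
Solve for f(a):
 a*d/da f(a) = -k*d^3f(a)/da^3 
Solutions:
 f(a) = C1 + Integral(C2*airyai(a*(-1/k)^(1/3)) + C3*airybi(a*(-1/k)^(1/3)), a)


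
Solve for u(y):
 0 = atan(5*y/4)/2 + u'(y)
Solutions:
 u(y) = C1 - y*atan(5*y/4)/2 + log(25*y^2 + 16)/5


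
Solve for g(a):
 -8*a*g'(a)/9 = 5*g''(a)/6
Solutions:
 g(a) = C1 + C2*erf(2*sqrt(30)*a/15)


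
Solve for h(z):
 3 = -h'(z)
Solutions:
 h(z) = C1 - 3*z


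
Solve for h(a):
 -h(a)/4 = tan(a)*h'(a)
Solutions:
 h(a) = C1/sin(a)^(1/4)


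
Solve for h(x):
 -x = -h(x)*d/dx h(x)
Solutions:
 h(x) = -sqrt(C1 + x^2)
 h(x) = sqrt(C1 + x^2)


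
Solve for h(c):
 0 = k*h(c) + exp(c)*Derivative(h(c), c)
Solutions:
 h(c) = C1*exp(k*exp(-c))


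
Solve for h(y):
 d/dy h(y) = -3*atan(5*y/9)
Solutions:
 h(y) = C1 - 3*y*atan(5*y/9) + 27*log(25*y^2 + 81)/10


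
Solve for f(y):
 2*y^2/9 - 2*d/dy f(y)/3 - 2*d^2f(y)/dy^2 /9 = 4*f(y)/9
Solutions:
 f(y) = C1*exp(-2*y) + C2*exp(-y) + y^2/2 - 3*y/2 + 7/4


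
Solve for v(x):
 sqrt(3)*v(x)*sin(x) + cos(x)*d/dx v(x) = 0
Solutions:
 v(x) = C1*cos(x)^(sqrt(3))


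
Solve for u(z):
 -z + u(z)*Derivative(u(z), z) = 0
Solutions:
 u(z) = -sqrt(C1 + z^2)
 u(z) = sqrt(C1 + z^2)


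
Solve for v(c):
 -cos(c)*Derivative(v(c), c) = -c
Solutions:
 v(c) = C1 + Integral(c/cos(c), c)


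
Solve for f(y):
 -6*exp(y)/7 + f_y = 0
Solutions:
 f(y) = C1 + 6*exp(y)/7


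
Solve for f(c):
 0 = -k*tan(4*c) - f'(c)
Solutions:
 f(c) = C1 + k*log(cos(4*c))/4


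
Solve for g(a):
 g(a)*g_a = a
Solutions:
 g(a) = -sqrt(C1 + a^2)
 g(a) = sqrt(C1 + a^2)


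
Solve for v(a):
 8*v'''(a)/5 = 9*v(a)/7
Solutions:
 v(a) = C3*exp(45^(1/3)*7^(2/3)*a/14) + (C1*sin(3*3^(1/6)*5^(1/3)*7^(2/3)*a/28) + C2*cos(3*3^(1/6)*5^(1/3)*7^(2/3)*a/28))*exp(-45^(1/3)*7^(2/3)*a/28)


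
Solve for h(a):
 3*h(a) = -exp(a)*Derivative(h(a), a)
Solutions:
 h(a) = C1*exp(3*exp(-a))


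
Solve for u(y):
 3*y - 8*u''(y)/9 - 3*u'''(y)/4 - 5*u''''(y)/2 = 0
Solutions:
 u(y) = C1 + C2*y + 9*y^3/16 - 729*y^2/512 + (C3*sin(sqrt(1199)*y/60) + C4*cos(sqrt(1199)*y/60))*exp(-3*y/20)


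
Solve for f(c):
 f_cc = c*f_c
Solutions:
 f(c) = C1 + C2*erfi(sqrt(2)*c/2)


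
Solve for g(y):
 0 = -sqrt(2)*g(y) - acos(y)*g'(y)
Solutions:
 g(y) = C1*exp(-sqrt(2)*Integral(1/acos(y), y))


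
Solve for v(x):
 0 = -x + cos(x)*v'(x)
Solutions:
 v(x) = C1 + Integral(x/cos(x), x)


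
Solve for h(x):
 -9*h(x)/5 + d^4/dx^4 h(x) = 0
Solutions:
 h(x) = C1*exp(-sqrt(3)*5^(3/4)*x/5) + C2*exp(sqrt(3)*5^(3/4)*x/5) + C3*sin(sqrt(3)*5^(3/4)*x/5) + C4*cos(sqrt(3)*5^(3/4)*x/5)


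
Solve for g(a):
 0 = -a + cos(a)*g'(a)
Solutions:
 g(a) = C1 + Integral(a/cos(a), a)


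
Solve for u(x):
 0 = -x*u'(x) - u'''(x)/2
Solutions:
 u(x) = C1 + Integral(C2*airyai(-2^(1/3)*x) + C3*airybi(-2^(1/3)*x), x)


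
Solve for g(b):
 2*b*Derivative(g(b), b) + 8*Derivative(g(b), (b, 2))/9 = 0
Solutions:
 g(b) = C1 + C2*erf(3*sqrt(2)*b/4)


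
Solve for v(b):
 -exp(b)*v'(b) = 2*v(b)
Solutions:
 v(b) = C1*exp(2*exp(-b))


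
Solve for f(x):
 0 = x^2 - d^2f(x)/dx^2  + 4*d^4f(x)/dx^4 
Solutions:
 f(x) = C1 + C2*x + C3*exp(-x/2) + C4*exp(x/2) + x^4/12 + 4*x^2


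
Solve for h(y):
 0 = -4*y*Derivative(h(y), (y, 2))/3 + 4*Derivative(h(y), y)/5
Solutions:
 h(y) = C1 + C2*y^(8/5)


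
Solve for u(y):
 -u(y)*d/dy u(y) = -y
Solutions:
 u(y) = -sqrt(C1 + y^2)
 u(y) = sqrt(C1 + y^2)


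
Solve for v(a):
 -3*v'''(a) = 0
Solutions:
 v(a) = C1 + C2*a + C3*a^2


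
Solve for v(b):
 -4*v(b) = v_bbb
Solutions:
 v(b) = C3*exp(-2^(2/3)*b) + (C1*sin(2^(2/3)*sqrt(3)*b/2) + C2*cos(2^(2/3)*sqrt(3)*b/2))*exp(2^(2/3)*b/2)


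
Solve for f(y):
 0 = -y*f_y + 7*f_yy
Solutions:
 f(y) = C1 + C2*erfi(sqrt(14)*y/14)


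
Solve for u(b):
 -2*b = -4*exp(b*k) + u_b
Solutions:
 u(b) = C1 - b^2 + 4*exp(b*k)/k


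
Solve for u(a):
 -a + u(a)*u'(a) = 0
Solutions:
 u(a) = -sqrt(C1 + a^2)
 u(a) = sqrt(C1 + a^2)


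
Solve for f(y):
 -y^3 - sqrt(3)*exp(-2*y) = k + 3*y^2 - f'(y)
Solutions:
 f(y) = C1 + k*y + y^4/4 + y^3 - sqrt(3)*exp(-2*y)/2


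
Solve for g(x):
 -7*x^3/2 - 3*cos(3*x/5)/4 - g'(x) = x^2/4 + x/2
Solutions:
 g(x) = C1 - 7*x^4/8 - x^3/12 - x^2/4 - 5*sin(3*x/5)/4


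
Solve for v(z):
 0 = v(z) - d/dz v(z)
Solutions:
 v(z) = C1*exp(z)


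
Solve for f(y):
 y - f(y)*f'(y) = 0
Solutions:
 f(y) = -sqrt(C1 + y^2)
 f(y) = sqrt(C1 + y^2)


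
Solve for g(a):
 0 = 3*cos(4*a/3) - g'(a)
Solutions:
 g(a) = C1 + 9*sin(4*a/3)/4


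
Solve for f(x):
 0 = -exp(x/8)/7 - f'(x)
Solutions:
 f(x) = C1 - 8*exp(x/8)/7


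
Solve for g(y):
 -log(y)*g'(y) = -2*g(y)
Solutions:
 g(y) = C1*exp(2*li(y))


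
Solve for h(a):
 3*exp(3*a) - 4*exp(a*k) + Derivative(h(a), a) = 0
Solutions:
 h(a) = C1 - exp(3*a) + 4*exp(a*k)/k


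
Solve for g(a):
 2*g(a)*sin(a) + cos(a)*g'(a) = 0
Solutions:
 g(a) = C1*cos(a)^2


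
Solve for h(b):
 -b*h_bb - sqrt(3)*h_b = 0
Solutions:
 h(b) = C1 + C2*b^(1 - sqrt(3))


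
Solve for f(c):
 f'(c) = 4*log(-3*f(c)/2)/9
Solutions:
 -9*Integral(1/(log(-_y) - log(2) + log(3)), (_y, f(c)))/4 = C1 - c


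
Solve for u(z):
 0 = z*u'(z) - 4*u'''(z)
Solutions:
 u(z) = C1 + Integral(C2*airyai(2^(1/3)*z/2) + C3*airybi(2^(1/3)*z/2), z)


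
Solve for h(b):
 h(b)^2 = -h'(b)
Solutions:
 h(b) = 1/(C1 + b)


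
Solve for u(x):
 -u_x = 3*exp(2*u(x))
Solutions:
 u(x) = log(-sqrt(-1/(C1 - 3*x))) - log(2)/2
 u(x) = log(-1/(C1 - 3*x))/2 - log(2)/2


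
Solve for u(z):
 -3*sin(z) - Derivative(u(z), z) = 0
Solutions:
 u(z) = C1 + 3*cos(z)


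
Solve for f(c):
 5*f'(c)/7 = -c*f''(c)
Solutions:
 f(c) = C1 + C2*c^(2/7)


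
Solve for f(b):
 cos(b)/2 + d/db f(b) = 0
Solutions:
 f(b) = C1 - sin(b)/2


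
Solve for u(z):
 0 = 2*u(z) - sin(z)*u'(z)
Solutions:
 u(z) = C1*(cos(z) - 1)/(cos(z) + 1)


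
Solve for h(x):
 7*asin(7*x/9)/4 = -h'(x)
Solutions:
 h(x) = C1 - 7*x*asin(7*x/9)/4 - sqrt(81 - 49*x^2)/4


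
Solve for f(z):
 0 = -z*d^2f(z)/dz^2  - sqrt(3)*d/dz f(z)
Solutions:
 f(z) = C1 + C2*z^(1 - sqrt(3))


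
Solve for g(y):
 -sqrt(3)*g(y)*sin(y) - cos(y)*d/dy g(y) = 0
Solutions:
 g(y) = C1*cos(y)^(sqrt(3))


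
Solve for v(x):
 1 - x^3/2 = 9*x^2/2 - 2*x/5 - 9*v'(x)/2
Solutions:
 v(x) = C1 + x^4/36 + x^3/3 - 2*x^2/45 - 2*x/9


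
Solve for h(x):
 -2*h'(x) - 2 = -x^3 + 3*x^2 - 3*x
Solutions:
 h(x) = C1 + x^4/8 - x^3/2 + 3*x^2/4 - x


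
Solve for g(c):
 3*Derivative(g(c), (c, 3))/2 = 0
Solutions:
 g(c) = C1 + C2*c + C3*c^2


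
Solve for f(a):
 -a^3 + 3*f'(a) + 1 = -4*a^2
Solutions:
 f(a) = C1 + a^4/12 - 4*a^3/9 - a/3


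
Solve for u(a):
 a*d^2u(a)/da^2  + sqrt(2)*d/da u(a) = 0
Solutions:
 u(a) = C1 + C2*a^(1 - sqrt(2))


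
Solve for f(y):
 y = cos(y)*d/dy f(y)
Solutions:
 f(y) = C1 + Integral(y/cos(y), y)


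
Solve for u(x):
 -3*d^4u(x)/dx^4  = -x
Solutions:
 u(x) = C1 + C2*x + C3*x^2 + C4*x^3 + x^5/360


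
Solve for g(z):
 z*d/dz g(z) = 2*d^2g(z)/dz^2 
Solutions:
 g(z) = C1 + C2*erfi(z/2)


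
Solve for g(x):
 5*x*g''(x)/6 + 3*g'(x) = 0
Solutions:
 g(x) = C1 + C2/x^(13/5)


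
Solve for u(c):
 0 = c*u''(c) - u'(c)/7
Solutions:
 u(c) = C1 + C2*c^(8/7)


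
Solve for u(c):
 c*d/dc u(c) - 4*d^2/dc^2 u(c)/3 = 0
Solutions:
 u(c) = C1 + C2*erfi(sqrt(6)*c/4)


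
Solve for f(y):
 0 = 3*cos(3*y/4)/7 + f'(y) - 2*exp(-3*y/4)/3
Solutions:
 f(y) = C1 - 4*sin(3*y/4)/7 - 8*exp(-3*y/4)/9


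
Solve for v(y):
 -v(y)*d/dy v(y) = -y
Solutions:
 v(y) = -sqrt(C1 + y^2)
 v(y) = sqrt(C1 + y^2)


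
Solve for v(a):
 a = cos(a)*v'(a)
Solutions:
 v(a) = C1 + Integral(a/cos(a), a)


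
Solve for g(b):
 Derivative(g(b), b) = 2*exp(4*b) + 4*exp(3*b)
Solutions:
 g(b) = C1 + exp(4*b)/2 + 4*exp(3*b)/3


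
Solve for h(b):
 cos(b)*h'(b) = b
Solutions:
 h(b) = C1 + Integral(b/cos(b), b)


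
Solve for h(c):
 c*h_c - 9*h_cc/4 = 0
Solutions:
 h(c) = C1 + C2*erfi(sqrt(2)*c/3)


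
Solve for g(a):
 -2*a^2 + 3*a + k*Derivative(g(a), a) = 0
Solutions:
 g(a) = C1 + 2*a^3/(3*k) - 3*a^2/(2*k)


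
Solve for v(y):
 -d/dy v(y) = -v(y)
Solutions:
 v(y) = C1*exp(y)


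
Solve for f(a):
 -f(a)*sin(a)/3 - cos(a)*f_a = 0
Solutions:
 f(a) = C1*cos(a)^(1/3)


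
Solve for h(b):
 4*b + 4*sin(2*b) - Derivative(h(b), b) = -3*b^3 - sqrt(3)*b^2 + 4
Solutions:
 h(b) = C1 + 3*b^4/4 + sqrt(3)*b^3/3 + 2*b^2 - 4*b - 2*cos(2*b)


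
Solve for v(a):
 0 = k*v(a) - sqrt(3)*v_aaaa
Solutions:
 v(a) = C1*exp(-3^(7/8)*a*k^(1/4)/3) + C2*exp(3^(7/8)*a*k^(1/4)/3) + C3*exp(-3^(7/8)*I*a*k^(1/4)/3) + C4*exp(3^(7/8)*I*a*k^(1/4)/3)


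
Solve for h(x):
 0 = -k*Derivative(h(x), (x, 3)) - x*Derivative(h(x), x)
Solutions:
 h(x) = C1 + Integral(C2*airyai(x*(-1/k)^(1/3)) + C3*airybi(x*(-1/k)^(1/3)), x)


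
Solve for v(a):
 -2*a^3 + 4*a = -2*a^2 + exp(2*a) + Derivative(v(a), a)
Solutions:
 v(a) = C1 - a^4/2 + 2*a^3/3 + 2*a^2 - exp(2*a)/2


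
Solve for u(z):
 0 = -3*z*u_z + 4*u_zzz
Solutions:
 u(z) = C1 + Integral(C2*airyai(6^(1/3)*z/2) + C3*airybi(6^(1/3)*z/2), z)


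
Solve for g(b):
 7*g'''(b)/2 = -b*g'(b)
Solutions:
 g(b) = C1 + Integral(C2*airyai(-2^(1/3)*7^(2/3)*b/7) + C3*airybi(-2^(1/3)*7^(2/3)*b/7), b)


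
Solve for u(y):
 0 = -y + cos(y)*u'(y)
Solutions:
 u(y) = C1 + Integral(y/cos(y), y)


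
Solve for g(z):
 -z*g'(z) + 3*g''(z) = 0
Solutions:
 g(z) = C1 + C2*erfi(sqrt(6)*z/6)


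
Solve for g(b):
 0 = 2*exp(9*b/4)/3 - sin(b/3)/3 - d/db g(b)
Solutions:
 g(b) = C1 + 8*exp(9*b/4)/27 + cos(b/3)


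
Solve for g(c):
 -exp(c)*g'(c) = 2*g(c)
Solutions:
 g(c) = C1*exp(2*exp(-c))


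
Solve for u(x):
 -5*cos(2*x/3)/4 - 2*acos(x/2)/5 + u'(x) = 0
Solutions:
 u(x) = C1 + 2*x*acos(x/2)/5 - 2*sqrt(4 - x^2)/5 + 15*sin(2*x/3)/8


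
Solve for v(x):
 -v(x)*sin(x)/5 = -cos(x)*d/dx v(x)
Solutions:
 v(x) = C1/cos(x)^(1/5)


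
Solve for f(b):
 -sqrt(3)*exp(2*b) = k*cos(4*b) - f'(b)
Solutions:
 f(b) = C1 + k*sin(4*b)/4 + sqrt(3)*exp(2*b)/2


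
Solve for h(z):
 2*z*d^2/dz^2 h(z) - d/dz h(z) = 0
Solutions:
 h(z) = C1 + C2*z^(3/2)


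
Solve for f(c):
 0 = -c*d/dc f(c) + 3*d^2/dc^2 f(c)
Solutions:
 f(c) = C1 + C2*erfi(sqrt(6)*c/6)


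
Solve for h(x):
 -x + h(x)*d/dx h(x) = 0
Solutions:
 h(x) = -sqrt(C1 + x^2)
 h(x) = sqrt(C1 + x^2)


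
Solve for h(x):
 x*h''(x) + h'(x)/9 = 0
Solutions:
 h(x) = C1 + C2*x^(8/9)


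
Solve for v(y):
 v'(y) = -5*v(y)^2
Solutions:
 v(y) = 1/(C1 + 5*y)


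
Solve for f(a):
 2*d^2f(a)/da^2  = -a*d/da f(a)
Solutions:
 f(a) = C1 + C2*erf(a/2)


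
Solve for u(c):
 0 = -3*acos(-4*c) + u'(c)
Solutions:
 u(c) = C1 + 3*c*acos(-4*c) + 3*sqrt(1 - 16*c^2)/4


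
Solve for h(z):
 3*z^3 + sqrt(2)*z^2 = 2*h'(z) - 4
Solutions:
 h(z) = C1 + 3*z^4/8 + sqrt(2)*z^3/6 + 2*z


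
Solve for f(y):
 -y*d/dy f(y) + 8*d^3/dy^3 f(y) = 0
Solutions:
 f(y) = C1 + Integral(C2*airyai(y/2) + C3*airybi(y/2), y)


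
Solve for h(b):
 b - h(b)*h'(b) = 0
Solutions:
 h(b) = -sqrt(C1 + b^2)
 h(b) = sqrt(C1 + b^2)


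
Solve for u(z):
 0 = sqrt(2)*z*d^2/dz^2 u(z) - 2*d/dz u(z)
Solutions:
 u(z) = C1 + C2*z^(1 + sqrt(2))


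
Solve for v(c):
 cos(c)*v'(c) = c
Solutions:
 v(c) = C1 + Integral(c/cos(c), c)


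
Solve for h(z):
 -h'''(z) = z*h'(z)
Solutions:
 h(z) = C1 + Integral(C2*airyai(-z) + C3*airybi(-z), z)


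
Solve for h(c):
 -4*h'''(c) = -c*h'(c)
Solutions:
 h(c) = C1 + Integral(C2*airyai(2^(1/3)*c/2) + C3*airybi(2^(1/3)*c/2), c)


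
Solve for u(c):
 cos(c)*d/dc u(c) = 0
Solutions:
 u(c) = C1


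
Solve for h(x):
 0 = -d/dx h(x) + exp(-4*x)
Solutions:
 h(x) = C1 - exp(-4*x)/4


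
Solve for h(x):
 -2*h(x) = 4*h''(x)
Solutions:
 h(x) = C1*sin(sqrt(2)*x/2) + C2*cos(sqrt(2)*x/2)


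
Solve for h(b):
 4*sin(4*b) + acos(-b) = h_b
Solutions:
 h(b) = C1 + b*acos(-b) + sqrt(1 - b^2) - cos(4*b)


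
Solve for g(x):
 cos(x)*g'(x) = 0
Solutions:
 g(x) = C1


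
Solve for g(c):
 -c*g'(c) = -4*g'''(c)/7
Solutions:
 g(c) = C1 + Integral(C2*airyai(14^(1/3)*c/2) + C3*airybi(14^(1/3)*c/2), c)


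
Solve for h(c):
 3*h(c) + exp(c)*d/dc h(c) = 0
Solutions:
 h(c) = C1*exp(3*exp(-c))


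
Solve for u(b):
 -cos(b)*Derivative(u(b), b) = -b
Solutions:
 u(b) = C1 + Integral(b/cos(b), b)


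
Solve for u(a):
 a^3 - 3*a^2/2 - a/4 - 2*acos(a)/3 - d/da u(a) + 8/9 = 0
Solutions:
 u(a) = C1 + a^4/4 - a^3/2 - a^2/8 - 2*a*acos(a)/3 + 8*a/9 + 2*sqrt(1 - a^2)/3


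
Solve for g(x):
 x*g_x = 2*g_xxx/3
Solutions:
 g(x) = C1 + Integral(C2*airyai(2^(2/3)*3^(1/3)*x/2) + C3*airybi(2^(2/3)*3^(1/3)*x/2), x)


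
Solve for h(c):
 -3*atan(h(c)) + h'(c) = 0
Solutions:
 Integral(1/atan(_y), (_y, h(c))) = C1 + 3*c


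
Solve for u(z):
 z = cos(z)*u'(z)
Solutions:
 u(z) = C1 + Integral(z/cos(z), z)


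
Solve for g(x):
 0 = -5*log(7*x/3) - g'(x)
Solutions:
 g(x) = C1 - 5*x*log(x) + x*log(243/16807) + 5*x


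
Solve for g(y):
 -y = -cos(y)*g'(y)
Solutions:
 g(y) = C1 + Integral(y/cos(y), y)


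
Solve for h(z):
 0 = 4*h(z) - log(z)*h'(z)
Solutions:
 h(z) = C1*exp(4*li(z))


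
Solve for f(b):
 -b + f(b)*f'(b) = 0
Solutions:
 f(b) = -sqrt(C1 + b^2)
 f(b) = sqrt(C1 + b^2)


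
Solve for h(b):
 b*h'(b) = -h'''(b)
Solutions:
 h(b) = C1 + Integral(C2*airyai(-b) + C3*airybi(-b), b)


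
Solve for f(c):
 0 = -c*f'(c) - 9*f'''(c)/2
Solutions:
 f(c) = C1 + Integral(C2*airyai(-6^(1/3)*c/3) + C3*airybi(-6^(1/3)*c/3), c)


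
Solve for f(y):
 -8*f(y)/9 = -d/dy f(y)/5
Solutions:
 f(y) = C1*exp(40*y/9)


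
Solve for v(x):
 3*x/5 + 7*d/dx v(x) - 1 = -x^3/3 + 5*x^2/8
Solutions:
 v(x) = C1 - x^4/84 + 5*x^3/168 - 3*x^2/70 + x/7


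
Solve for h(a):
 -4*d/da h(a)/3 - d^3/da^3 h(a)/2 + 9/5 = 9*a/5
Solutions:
 h(a) = C1 + C2*sin(2*sqrt(6)*a/3) + C3*cos(2*sqrt(6)*a/3) - 27*a^2/40 + 27*a/20


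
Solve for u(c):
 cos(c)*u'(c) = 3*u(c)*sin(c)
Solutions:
 u(c) = C1/cos(c)^3


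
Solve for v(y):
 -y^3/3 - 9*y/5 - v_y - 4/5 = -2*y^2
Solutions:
 v(y) = C1 - y^4/12 + 2*y^3/3 - 9*y^2/10 - 4*y/5


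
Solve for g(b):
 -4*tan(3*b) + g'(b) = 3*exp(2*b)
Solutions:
 g(b) = C1 + 3*exp(2*b)/2 - 4*log(cos(3*b))/3


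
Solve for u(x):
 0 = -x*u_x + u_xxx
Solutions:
 u(x) = C1 + Integral(C2*airyai(x) + C3*airybi(x), x)


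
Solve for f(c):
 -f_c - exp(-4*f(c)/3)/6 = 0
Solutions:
 f(c) = 3*log(-I*(C1 - 2*c/9)^(1/4))
 f(c) = 3*log(I*(C1 - 2*c/9)^(1/4))
 f(c) = 3*log(-(C1 - 2*c/9)^(1/4))
 f(c) = 3*log(C1 - 2*c/9)/4


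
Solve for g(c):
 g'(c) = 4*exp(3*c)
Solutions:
 g(c) = C1 + 4*exp(3*c)/3


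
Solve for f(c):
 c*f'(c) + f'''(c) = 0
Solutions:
 f(c) = C1 + Integral(C2*airyai(-c) + C3*airybi(-c), c)


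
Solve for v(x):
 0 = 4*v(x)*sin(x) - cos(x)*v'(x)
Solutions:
 v(x) = C1/cos(x)^4


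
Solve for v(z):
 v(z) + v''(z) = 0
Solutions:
 v(z) = C1*sin(z) + C2*cos(z)


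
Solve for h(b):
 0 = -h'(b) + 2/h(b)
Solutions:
 h(b) = -sqrt(C1 + 4*b)
 h(b) = sqrt(C1 + 4*b)


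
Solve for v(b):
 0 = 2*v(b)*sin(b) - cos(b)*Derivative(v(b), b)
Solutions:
 v(b) = C1/cos(b)^2


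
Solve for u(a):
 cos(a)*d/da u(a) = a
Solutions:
 u(a) = C1 + Integral(a/cos(a), a)


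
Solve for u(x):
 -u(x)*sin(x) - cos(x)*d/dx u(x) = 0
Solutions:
 u(x) = C1*cos(x)


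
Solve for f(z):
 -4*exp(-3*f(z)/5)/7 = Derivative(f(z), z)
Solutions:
 f(z) = 5*log(C1 - 12*z/35)/3
 f(z) = 5*log(35^(2/3)*(-3^(1/3) - 3^(5/6)*I)*(C1 - 4*z)^(1/3)/70)
 f(z) = 5*log(35^(2/3)*(-3^(1/3) + 3^(5/6)*I)*(C1 - 4*z)^(1/3)/70)


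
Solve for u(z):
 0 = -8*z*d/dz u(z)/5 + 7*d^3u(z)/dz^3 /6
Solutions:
 u(z) = C1 + Integral(C2*airyai(2*35^(2/3)*6^(1/3)*z/35) + C3*airybi(2*35^(2/3)*6^(1/3)*z/35), z)


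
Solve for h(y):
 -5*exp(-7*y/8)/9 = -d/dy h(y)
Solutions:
 h(y) = C1 - 40*exp(-7*y/8)/63


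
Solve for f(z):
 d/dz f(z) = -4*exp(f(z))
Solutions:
 f(z) = log(1/(C1 + 4*z))


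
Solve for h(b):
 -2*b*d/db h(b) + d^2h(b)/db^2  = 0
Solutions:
 h(b) = C1 + C2*erfi(b)


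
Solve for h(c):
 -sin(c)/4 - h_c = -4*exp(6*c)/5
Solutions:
 h(c) = C1 + 2*exp(6*c)/15 + cos(c)/4


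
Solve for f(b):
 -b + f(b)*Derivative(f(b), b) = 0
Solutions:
 f(b) = -sqrt(C1 + b^2)
 f(b) = sqrt(C1 + b^2)


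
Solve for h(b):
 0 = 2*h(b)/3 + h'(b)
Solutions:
 h(b) = C1*exp(-2*b/3)


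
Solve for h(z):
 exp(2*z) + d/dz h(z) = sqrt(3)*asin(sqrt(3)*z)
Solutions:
 h(z) = C1 + sqrt(3)*(z*asin(sqrt(3)*z) + sqrt(3)*sqrt(1 - 3*z^2)/3) - exp(2*z)/2


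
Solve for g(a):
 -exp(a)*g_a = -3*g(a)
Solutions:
 g(a) = C1*exp(-3*exp(-a))


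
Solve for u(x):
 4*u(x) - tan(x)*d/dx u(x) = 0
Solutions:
 u(x) = C1*sin(x)^4


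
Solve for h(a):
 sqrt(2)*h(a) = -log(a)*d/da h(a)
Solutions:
 h(a) = C1*exp(-sqrt(2)*li(a))


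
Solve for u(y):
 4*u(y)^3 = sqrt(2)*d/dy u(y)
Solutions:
 u(y) = -sqrt(2)*sqrt(-1/(C1 + 2*sqrt(2)*y))/2
 u(y) = sqrt(2)*sqrt(-1/(C1 + 2*sqrt(2)*y))/2


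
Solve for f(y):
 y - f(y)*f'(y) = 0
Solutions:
 f(y) = -sqrt(C1 + y^2)
 f(y) = sqrt(C1 + y^2)


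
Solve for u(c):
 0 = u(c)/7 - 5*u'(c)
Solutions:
 u(c) = C1*exp(c/35)


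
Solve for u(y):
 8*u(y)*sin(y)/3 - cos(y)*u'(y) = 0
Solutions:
 u(y) = C1/cos(y)^(8/3)


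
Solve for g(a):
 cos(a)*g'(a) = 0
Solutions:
 g(a) = C1
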